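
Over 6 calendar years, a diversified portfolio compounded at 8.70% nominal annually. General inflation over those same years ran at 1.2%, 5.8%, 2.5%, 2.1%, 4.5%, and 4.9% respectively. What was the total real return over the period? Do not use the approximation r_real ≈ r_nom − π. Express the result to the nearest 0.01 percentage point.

Cumulative inflation factor: 1.012 × 1.058 × 1.025 × 1.021 × 1.045 × 1.049 ≈ 1.22831.
Nominal growth factor: 1.64959. Real growth factor = 1.64959 / 1.22831 ≈ 1.34298.
Total real return ≈ 34.2980%.

34.30%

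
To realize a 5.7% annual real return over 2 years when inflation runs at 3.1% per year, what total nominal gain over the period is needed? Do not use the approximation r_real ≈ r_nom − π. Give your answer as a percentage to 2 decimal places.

Required annual nominal rate: (1+5.7%)(1+3.1%) − 1 = 8.9767%.
Cumulative over 2 years: (1 + 0.089767)^2 − 1 ≈ 0.18759.

18.76%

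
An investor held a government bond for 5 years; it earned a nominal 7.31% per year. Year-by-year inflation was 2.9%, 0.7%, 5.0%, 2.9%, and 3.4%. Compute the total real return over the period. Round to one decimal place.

22.9%

Cumulative inflation factor: 1.029 × 1.007 × 1.050 × 1.029 × 1.034 ≈ 1.15763.
Nominal growth factor: 1.42299. Real growth factor = 1.42299 / 1.15763 ≈ 1.22922.
Total real return ≈ 22.9224%.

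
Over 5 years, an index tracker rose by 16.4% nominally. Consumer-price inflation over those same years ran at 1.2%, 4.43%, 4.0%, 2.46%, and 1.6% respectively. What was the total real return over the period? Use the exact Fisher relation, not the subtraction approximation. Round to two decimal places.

1.73%

Cumulative inflation factor: 1.012 × 1.0443 × 1.040 × 1.0246 × 1.016 ≈ 1.14416.
Nominal growth factor: 1.16400. Real growth factor = 1.16400 / 1.14416 ≈ 1.01734.
Total real return ≈ 1.7339%.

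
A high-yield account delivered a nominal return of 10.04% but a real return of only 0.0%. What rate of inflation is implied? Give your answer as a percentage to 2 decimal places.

From (1+r_nom) = (1+r_real)(1+π), we get 1+π = (1 + 10.04%)/(1 + 0.0%) = 1.1004/1.000 ≈ 1.10040.
So π ≈ 10.0400%.

10.04%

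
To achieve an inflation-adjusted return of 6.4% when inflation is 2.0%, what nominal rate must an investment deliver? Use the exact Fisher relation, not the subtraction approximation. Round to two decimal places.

8.53%

By the Fisher equation, 1 + r_nom = (1 + 6.4%)(1 + 2.0%) = 1.064 × 1.020 = 1.08528.
So r_nom = 8.528%.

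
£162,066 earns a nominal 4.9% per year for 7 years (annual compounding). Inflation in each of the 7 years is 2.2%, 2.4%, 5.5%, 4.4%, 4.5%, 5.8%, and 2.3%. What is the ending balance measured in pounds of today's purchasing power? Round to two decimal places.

Nominal value at maturity: £162,066 × (1 + 4.9%)^7 ≈ £226,527.19.
Price-level factor over 7 years: 1.022 × 1.024 × 1.055 × 1.044 × 1.045 × 1.058 × 1.023 ≈ 1.3037112183.
The maturity value deflated by that factor is the answer in today's purchasing power.

£173,755.65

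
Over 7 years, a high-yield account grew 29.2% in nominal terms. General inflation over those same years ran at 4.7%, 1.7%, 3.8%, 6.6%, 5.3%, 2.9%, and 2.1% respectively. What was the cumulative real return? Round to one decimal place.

Cumulative inflation factor: 1.047 × 1.017 × 1.038 × 1.066 × 1.053 × 1.029 × 1.021 ≈ 1.30344.
Nominal growth factor: 1.29200. Real growth factor = 1.29200 / 1.30344 ≈ 0.99122.
Total real return ≈ -0.8778%.

-0.9%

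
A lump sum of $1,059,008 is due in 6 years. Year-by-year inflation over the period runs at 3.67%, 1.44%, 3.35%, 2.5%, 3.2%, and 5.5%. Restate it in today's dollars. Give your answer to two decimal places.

Price-level factor over 6 years: 1.0367 × 1.0144 × 1.0335 × 1.025 × 1.032 × 1.055 ≈ 1.2129107420.
Purchasing power today: $1,059,008 divided by that factor.

$873,112.89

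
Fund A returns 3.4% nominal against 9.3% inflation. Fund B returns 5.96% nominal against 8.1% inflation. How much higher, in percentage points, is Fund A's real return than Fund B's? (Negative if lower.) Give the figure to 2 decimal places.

Fund A real return: 1.034/1.093 − 1 = -5.398%.
Fund B real return: 1.0596/1.081 − 1 = -1.980%.
Difference: -5.398 − (-1.980) = -3.418 pp.

-3.42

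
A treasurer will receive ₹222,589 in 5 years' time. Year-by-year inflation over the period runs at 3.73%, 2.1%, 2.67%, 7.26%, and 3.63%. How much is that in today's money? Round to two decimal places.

Price-level factor over 5 years: 1.0373 × 1.021 × 1.0267 × 1.0726 × 1.0363 ≈ 1.2086400268.
Purchasing power today: ₹222,589 divided by that factor.

₹184,164.84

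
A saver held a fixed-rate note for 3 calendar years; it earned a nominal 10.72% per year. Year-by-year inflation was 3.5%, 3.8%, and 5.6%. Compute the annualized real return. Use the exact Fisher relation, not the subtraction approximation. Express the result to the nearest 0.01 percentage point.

Cumulative inflation factor: 1.035 × 1.038 × 1.056 ≈ 1.13449.
Nominal growth factor: 1.35731. Real growth factor = 1.35731 / 1.13449 ≈ 1.19640.
Annualized: 1.19640^(1/3) − 1 ≈ 0.06160.

6.16%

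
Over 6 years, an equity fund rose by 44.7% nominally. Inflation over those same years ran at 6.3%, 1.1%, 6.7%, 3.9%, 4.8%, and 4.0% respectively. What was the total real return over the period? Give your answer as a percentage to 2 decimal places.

Cumulative inflation factor: 1.063 × 1.011 × 1.067 × 1.039 × 1.048 × 1.040 ≈ 1.29855.
Nominal growth factor: 1.44700. Real growth factor = 1.44700 / 1.29855 ≈ 1.11432.
Total real return ≈ 11.4319%.

11.43%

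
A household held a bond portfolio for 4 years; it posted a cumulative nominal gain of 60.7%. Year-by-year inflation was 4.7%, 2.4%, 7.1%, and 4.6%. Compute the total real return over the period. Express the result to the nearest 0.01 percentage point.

33.80%

Cumulative inflation factor: 1.047 × 1.024 × 1.071 × 1.046 ≈ 1.20107.
Nominal growth factor: 1.60700. Real growth factor = 1.60700 / 1.20107 ≈ 1.33798.
Total real return ≈ 33.7975%.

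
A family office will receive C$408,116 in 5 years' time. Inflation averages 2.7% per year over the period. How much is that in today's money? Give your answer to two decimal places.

C$357,216.41

Price-level factor over 5 years: (1 + 2.7%)^5 ≈ 1.1424895016.
Purchasing power today: C$408,116 divided by that factor.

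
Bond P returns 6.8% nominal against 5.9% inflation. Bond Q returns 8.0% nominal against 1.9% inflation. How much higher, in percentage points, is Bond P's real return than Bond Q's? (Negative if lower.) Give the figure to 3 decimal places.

Bond P real return: 1.068/1.059 − 1 = 0.8499%.
Bond Q real return: 1.080/1.019 − 1 = 5.9863%.
Difference: 0.8499 − 5.9863 = -5.1364 pp.

-5.136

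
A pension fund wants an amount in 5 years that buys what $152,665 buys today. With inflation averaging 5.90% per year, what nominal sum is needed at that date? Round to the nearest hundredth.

Cumulative price-level factor: (1+5.90%)^5 ≈ 1.3319250917.
The nominal amount required is $152,665 scaled up by that factor.

$203,338.34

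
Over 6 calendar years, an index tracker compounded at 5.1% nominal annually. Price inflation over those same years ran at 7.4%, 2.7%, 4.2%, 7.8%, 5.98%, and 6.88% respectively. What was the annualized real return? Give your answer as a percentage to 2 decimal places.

-0.67%

Cumulative inflation factor: 1.074 × 1.027 × 1.042 × 1.078 × 1.0598 × 1.0688 ≈ 1.40340.
Nominal growth factor: 1.34777. Real growth factor = 1.34777 / 1.40340 ≈ 0.96036.
Annualized: 0.96036^(1/6) − 1 ≈ -0.00672.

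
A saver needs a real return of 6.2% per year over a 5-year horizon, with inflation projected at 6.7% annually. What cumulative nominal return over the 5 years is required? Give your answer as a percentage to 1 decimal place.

Required annual nominal rate: (1+6.2%)(1+6.7%) − 1 = 13.3154%.
Cumulative over 5 years: (1 + 0.133154)^5 − 1 ≈ 0.86829.

86.8%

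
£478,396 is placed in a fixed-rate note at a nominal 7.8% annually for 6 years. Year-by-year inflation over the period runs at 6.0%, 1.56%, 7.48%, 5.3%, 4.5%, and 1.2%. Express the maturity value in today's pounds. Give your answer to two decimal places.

Nominal value at maturity: £478,396 × (1 + 7.8%)^6 ≈ £750,758.24.
Price-level factor over 6 years: 1.060 × 1.0156 × 1.0748 × 1.053 × 1.045 × 1.012 ≈ 1.2884909999.
Dividing the nominal maturity value by the price-level factor gives the value in today's money.

£582,664.71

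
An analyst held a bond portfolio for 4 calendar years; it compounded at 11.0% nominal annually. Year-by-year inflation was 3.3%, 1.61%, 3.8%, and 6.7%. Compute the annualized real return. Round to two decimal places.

6.90%

Cumulative inflation factor: 1.033 × 1.0161 × 1.038 × 1.067 ≈ 1.16251.
Nominal growth factor: 1.51807. Real growth factor = 1.51807 / 1.16251 ≈ 1.30585.
Annualized: 1.30585^(1/4) − 1 ≈ 0.06899.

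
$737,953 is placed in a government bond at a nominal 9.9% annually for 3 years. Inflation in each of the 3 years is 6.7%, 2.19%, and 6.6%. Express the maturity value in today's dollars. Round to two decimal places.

Nominal value at maturity: $737,953 × (1 + 9.9%)^3 ≈ $979,539.11.
Price-level factor over 3 years: 1.067 × 1.0219 × 1.066 = 1.1623315418.
Dividing the nominal maturity value by the price-level factor gives the value in today's money.

$842,736.41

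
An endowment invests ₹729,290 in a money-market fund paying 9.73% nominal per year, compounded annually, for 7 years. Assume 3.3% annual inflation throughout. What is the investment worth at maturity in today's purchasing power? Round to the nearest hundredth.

₹1,112,950.02

Nominal value at maturity: ₹729,290 × (1 + 9.73%)^7 ≈ ₹1,396,940.51.
Price-level factor over 7 years: (1 + 3.3%)^7 ≈ 1.2551691332.
The maturity value deflated by that factor is the answer in today's purchasing power.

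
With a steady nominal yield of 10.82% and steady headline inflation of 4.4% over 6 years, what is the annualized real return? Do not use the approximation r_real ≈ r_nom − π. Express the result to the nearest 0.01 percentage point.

With constant rates the annual real return is the same each year: (1+10.82%)/(1+4.4%) − 1 = 0.06149.

6.15%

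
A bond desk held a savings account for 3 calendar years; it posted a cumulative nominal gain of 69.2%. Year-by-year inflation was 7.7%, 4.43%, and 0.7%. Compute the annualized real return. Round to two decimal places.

Cumulative inflation factor: 1.077 × 1.0443 × 1.007 ≈ 1.13258.
Nominal growth factor: 1.69200. Real growth factor = 1.69200 / 1.13258 ≈ 1.49393.
Annualized: 1.49393^(1/3) − 1 ≈ 0.14317.

14.32%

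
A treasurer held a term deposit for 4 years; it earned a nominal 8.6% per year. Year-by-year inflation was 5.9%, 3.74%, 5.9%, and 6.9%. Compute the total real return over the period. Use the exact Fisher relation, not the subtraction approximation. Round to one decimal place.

Cumulative inflation factor: 1.059 × 1.0374 × 1.059 × 1.069 ≈ 1.24370.
Nominal growth factor: 1.39097. Real growth factor = 1.39097 / 1.24370 ≈ 1.11842.
Total real return ≈ 11.8416%.

11.8%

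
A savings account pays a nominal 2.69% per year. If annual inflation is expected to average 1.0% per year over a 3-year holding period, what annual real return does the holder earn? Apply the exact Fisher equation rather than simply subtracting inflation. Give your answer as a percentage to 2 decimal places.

1.67%

With constant rates the annual real return is the same each year: (1+2.69%)/(1+1.0%) − 1 = 0.01673.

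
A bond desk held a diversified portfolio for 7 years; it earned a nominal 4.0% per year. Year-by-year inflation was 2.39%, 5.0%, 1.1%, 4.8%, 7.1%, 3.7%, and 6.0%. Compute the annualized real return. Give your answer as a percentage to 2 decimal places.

Cumulative inflation factor: 1.0239 × 1.050 × 1.011 × 1.048 × 1.071 × 1.037 × 1.060 ≈ 1.34101.
Nominal growth factor: 1.31593. Real growth factor = 1.31593 / 1.34101 ≈ 0.98130.
Annualized: 0.98130^(1/7) − 1 ≈ -0.00269.

-0.27%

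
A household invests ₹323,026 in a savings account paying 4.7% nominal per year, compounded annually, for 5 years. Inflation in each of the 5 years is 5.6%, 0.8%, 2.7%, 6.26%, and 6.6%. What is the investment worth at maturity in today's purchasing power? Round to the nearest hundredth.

Nominal value at maturity: ₹323,026 × (1 + 4.7%)^5 ≈ ₹406,416.09.
Price-level factor over 5 years: 1.056 × 1.008 × 1.027 × 1.0626 × 1.066 ≈ 1.2382887011.
Dividing the nominal maturity value by the price-level factor gives the value in today's money.

₹328,207.86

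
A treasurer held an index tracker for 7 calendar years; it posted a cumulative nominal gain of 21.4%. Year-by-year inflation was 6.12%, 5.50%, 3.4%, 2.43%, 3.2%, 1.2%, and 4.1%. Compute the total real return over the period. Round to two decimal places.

-5.83%

Cumulative inflation factor: 1.0612 × 1.0550 × 1.034 × 1.0243 × 1.032 × 1.012 × 1.041 ≈ 1.28916.
Nominal growth factor: 1.21400. Real growth factor = 1.21400 / 1.28916 ≈ 0.94170.
Total real return ≈ -5.8305%.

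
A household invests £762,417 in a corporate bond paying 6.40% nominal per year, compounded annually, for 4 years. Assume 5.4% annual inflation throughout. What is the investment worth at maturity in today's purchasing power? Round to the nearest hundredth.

Nominal value at maturity: £762,417 × (1 + 6.40%)^4 ≈ £977,145.16.
Price-level factor over 4 years: (1 + 5.4%)^4 ≈ 1.2341343591.
Dividing the nominal maturity value by the price-level factor gives the value in today's money.

£791,765.62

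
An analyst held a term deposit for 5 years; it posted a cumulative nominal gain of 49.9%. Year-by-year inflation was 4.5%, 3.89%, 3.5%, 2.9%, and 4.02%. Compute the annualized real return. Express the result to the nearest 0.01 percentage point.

4.50%

Cumulative inflation factor: 1.045 × 1.0389 × 1.035 × 1.029 × 1.0402 ≈ 1.20271.
Nominal growth factor: 1.49900. Real growth factor = 1.49900 / 1.20271 ≈ 1.24635.
Annualized: 1.24635^(1/5) − 1 ≈ 0.04503.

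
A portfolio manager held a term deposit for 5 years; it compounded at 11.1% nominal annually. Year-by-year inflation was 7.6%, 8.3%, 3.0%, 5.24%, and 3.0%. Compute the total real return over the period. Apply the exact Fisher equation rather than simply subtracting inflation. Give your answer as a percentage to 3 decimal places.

Cumulative inflation factor: 1.076 × 1.083 × 1.030 × 1.0524 × 1.030 ≈ 1.30106.
Nominal growth factor: 1.69266. Real growth factor = 1.69266 / 1.30106 ≈ 1.30099.
Total real return ≈ 30.0991%.

30.099%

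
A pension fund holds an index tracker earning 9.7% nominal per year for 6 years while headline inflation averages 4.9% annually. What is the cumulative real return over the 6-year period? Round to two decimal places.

30.79%

The annual real rate is (1+9.7%)/(1+4.9%) − 1 = 4.5758%.
Compounded over 6 years: (1 + 0.045758)^6 − 1 ≈ 0.30794.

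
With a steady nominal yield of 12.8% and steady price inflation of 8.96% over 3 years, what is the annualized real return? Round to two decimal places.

With constant rates the annual real return is the same each year: (1+12.8%)/(1+8.96%) − 1 = 0.03524.

3.52%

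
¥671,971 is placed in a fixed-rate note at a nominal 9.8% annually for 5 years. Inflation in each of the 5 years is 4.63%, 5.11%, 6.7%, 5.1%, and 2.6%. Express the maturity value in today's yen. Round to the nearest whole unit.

Nominal value at maturity: ¥671,971 × (1 + 9.8%)^5 ≈ ¥1,072,413.
Price-level factor over 5 years: 1.0463 × 1.0511 × 1.067 × 1.051 × 1.026 ≈ 1.2653619114.
The maturity value deflated by that factor is the answer in today's purchasing power.

¥847,515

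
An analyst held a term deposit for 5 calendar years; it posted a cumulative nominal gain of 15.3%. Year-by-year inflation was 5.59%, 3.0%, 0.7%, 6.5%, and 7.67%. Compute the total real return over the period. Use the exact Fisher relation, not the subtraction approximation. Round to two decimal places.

-8.19%

Cumulative inflation factor: 1.0559 × 1.030 × 1.007 × 1.065 × 1.0767 ≈ 1.25584.
Nominal growth factor: 1.15300. Real growth factor = 1.15300 / 1.25584 ≈ 0.91811.
Total real return ≈ -8.1888%.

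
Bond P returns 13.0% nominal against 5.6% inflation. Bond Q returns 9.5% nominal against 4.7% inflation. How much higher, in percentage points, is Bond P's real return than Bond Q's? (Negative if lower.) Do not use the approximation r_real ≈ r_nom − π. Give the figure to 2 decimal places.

2.42

Bond P real return: 1.130/1.056 − 1 = 7.008%.
Bond Q real return: 1.095/1.047 − 1 = 4.585%.
Difference: 7.008 − 4.585 = 2.423 pp.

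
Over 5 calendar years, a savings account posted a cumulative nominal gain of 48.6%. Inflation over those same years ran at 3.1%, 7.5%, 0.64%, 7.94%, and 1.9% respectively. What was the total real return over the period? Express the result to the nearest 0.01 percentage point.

Cumulative inflation factor: 1.031 × 1.075 × 1.0064 × 1.0794 × 1.019 ≈ 1.22686.
Nominal growth factor: 1.48600. Real growth factor = 1.48600 / 1.22686 ≈ 1.21122.
Total real return ≈ 21.1224%.

21.12%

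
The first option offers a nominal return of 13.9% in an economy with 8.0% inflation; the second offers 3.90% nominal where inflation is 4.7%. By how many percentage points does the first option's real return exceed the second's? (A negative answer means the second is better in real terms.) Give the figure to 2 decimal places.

6.23

The first option real return: 1.139/1.080 − 1 = 5.463%.
The second real return: 1.0390/1.047 − 1 = -0.764%.
Difference: 5.463 − (-0.764) = 6.227 pp.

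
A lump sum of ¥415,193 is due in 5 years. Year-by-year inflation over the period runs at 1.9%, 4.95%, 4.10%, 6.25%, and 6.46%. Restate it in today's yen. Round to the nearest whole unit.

Price-level factor over 5 years: 1.019 × 1.0495 × 1.0410 × 1.0625 × 1.0646 ≈ 1.2592813080.
Purchasing power today: ¥415,193 divided by that factor.

¥329,706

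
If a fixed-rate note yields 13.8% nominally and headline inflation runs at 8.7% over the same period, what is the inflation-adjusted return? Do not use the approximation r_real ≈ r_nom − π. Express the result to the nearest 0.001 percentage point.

Real return via the Fisher equation: (1 + 13.8%)/(1 + 8.7%) − 1 = 1.138/1.087 − 1 ≈ 0.04692.

4.692%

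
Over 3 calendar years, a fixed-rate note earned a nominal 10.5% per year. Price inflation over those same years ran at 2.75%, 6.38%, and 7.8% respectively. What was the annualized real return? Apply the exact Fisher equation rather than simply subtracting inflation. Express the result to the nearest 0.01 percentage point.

4.62%

Cumulative inflation factor: 1.0275 × 1.0638 × 1.078 ≈ 1.17831.
Nominal growth factor: 1.34923. Real growth factor = 1.34923 / 1.17831 ≈ 1.14505.
Annualized: 1.14505^(1/3) − 1 ≈ 0.04619.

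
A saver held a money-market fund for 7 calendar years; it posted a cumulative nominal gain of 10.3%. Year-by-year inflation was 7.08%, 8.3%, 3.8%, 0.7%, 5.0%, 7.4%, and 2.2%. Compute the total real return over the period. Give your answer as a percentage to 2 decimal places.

Cumulative inflation factor: 1.0708 × 1.083 × 1.038 × 1.007 × 1.050 × 1.074 × 1.022 ≈ 1.39704.
Nominal growth factor: 1.10300. Real growth factor = 1.10300 / 1.39704 ≈ 0.78953.
Total real return ≈ -21.0472%.

-21.05%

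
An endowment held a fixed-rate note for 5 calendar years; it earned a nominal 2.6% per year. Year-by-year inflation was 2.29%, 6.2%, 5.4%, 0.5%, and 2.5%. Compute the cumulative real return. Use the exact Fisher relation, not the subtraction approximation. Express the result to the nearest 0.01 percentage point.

Cumulative inflation factor: 1.0229 × 1.062 × 1.054 × 1.005 × 1.025 ≈ 1.17947.
Nominal growth factor: 1.13694. Real growth factor = 1.13694 / 1.17947 ≈ 0.96394.
Total real return ≈ -3.6063%.

-3.61%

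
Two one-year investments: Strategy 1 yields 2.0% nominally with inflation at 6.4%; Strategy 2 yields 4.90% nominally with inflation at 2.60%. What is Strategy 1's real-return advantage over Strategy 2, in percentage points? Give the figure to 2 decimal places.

-6.38

Strategy 1 real return: 1.020/1.064 − 1 = -4.135%.
Strategy 2 real return: 1.0490/1.0260 − 1 = 2.242%.
Difference: -4.135 − 2.242 = -6.377 pp.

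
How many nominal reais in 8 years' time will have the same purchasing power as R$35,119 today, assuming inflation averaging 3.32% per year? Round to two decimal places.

Cumulative price-level factor: (1+3.32%)^8 ≈ 1.2985993466.
Multiplying R$35,119 by the price-level factor gives the future nominal sum.

R$45,605.51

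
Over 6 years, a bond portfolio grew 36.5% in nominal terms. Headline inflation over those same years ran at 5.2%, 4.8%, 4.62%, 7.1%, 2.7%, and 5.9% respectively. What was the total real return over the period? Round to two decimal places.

1.60%

Cumulative inflation factor: 1.052 × 1.048 × 1.0462 × 1.071 × 1.027 × 1.059 ≈ 1.34353.
Nominal growth factor: 1.36500. Real growth factor = 1.36500 / 1.34353 ≈ 1.01598.
Total real return ≈ 1.5980%.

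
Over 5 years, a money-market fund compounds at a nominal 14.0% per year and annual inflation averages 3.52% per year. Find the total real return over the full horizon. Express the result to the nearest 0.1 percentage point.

62.0%

The annual real rate is (1+14.0%)/(1+3.52%) − 1 = 10.1236%.
Compounded over 5 years: (1 + 0.101236)^5 − 1 ≈ 0.61958.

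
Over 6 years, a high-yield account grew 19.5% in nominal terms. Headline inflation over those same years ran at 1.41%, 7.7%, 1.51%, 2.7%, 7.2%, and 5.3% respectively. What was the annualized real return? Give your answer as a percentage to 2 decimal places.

-1.21%

Cumulative inflation factor: 1.0141 × 1.077 × 1.0151 × 1.027 × 1.072 × 1.053 ≈ 1.28528.
Nominal growth factor: 1.19500. Real growth factor = 1.19500 / 1.28528 ≈ 0.92976.
Annualized: 0.92976^(1/6) − 1 ≈ -0.01207.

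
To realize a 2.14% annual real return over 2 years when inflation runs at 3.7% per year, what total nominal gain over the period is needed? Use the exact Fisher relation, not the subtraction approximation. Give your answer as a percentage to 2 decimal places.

12.19%

Required annual nominal rate: (1+2.14%)(1+3.7%) − 1 = 5.91918%.
Cumulative over 2 years: (1 + 0.0591918)^2 − 1 ≈ 0.12189.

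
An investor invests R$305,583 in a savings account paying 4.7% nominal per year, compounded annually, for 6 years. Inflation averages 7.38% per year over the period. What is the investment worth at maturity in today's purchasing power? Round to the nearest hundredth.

R$262,584.38

Nominal value at maturity: R$305,583 × (1 + 4.7%)^6 ≈ R$402,540.22.
Price-level factor over 6 years: (1 + 7.38%)^6 ≈ 1.5329937977.
Dividing the nominal maturity value by the price-level factor gives the value in today's money.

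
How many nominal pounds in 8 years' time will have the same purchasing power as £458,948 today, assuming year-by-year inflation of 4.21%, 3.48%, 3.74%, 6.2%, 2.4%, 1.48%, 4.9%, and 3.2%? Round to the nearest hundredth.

Cumulative price-level factor: 1.0421 × 1.0348 × 1.0374 × 1.062 × 1.024 × 1.0148 × 1.049 × 1.032 ≈ 1.3365098906.
Multiplying £458,948 by the price-level factor gives the future nominal sum.

£613,388.54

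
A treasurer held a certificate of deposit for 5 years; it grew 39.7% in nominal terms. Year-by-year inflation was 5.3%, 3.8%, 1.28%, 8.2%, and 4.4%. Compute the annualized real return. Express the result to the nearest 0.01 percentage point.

2.24%

Cumulative inflation factor: 1.053 × 1.038 × 1.0128 × 1.082 × 1.044 ≈ 1.25048.
Nominal growth factor: 1.39700. Real growth factor = 1.39700 / 1.25048 ≈ 1.11717.
Annualized: 1.11717^(1/5) − 1 ≈ 0.02241.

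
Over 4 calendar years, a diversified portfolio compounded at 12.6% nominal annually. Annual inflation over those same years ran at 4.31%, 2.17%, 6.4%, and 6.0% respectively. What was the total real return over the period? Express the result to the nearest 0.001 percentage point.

Cumulative inflation factor: 1.0431 × 1.0217 × 1.064 × 1.060 ≈ 1.20198.
Nominal growth factor: 1.60751. Real growth factor = 1.60751 / 1.20198 ≈ 1.33739.
Total real return ≈ 33.7386%.

33.739%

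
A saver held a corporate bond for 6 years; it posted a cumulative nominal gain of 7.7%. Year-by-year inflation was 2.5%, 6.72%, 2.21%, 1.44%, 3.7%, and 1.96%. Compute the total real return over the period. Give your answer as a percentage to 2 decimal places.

Cumulative inflation factor: 1.025 × 1.0672 × 1.0221 × 1.0144 × 1.037 × 1.0196 ≈ 1.19917.
Nominal growth factor: 1.07700. Real growth factor = 1.07700 / 1.19917 ≈ 0.89812.
Total real return ≈ -10.1879%.

-10.19%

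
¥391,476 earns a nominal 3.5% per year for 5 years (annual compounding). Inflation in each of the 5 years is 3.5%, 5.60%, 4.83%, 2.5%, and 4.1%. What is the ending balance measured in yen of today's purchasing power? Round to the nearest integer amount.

Nominal value at maturity: ¥391,476 × (1 + 3.5%)^5 ≈ ¥464,951.
Price-level factor over 5 years: 1.035 × 1.0560 × 1.0483 × 1.025 × 1.041 ≈ 1.2225438596.
The maturity value deflated by that factor is the answer in today's purchasing power.

¥380,314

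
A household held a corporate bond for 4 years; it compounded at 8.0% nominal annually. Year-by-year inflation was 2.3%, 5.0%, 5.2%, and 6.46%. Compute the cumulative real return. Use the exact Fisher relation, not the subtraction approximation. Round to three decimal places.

Cumulative inflation factor: 1.023 × 1.050 × 1.052 × 1.0646 ≈ 1.20300.
Nominal growth factor: 1.36049. Real growth factor = 1.36049 / 1.20300 ≈ 1.13091.
Total real return ≈ 13.0910%.

13.091%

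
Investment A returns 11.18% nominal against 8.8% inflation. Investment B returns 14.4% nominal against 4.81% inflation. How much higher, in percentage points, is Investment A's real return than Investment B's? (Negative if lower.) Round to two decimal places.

-6.96

Investment A real return: 1.1118/1.088 − 1 = 2.188%.
Investment B real return: 1.144/1.0481 − 1 = 9.150%.
Difference: 2.188 − 9.150 = -6.962 pp.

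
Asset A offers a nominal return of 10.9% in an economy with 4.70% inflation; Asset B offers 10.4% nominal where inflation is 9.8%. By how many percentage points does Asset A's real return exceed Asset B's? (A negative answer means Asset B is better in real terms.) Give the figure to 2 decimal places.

5.38

Asset A real return: 1.109/1.0470 − 1 = 5.922%.
Asset B real return: 1.104/1.098 − 1 = 0.546%.
Difference: 5.922 − 0.546 = 5.376 pp.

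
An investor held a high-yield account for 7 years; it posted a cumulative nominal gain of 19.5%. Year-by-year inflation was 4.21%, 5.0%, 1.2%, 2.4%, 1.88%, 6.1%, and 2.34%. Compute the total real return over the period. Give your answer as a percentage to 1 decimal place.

Cumulative inflation factor: 1.0421 × 1.050 × 1.012 × 1.024 × 1.0188 × 1.061 × 1.0234 ≈ 1.25438.
Nominal growth factor: 1.19500. Real growth factor = 1.19500 / 1.25438 ≈ 0.95266.
Total real return ≈ -4.7338%.

-4.7%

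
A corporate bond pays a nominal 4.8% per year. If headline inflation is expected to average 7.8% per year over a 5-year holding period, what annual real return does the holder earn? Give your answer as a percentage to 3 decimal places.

-2.783%

With constant rates the annual real return is the same each year: (1+4.8%)/(1+7.8%) − 1 = -0.02783.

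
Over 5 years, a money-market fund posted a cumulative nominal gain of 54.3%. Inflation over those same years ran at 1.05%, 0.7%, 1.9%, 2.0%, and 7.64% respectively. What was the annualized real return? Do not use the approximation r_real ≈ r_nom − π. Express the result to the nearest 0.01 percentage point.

6.27%

Cumulative inflation factor: 1.0105 × 1.007 × 1.019 × 1.020 × 1.0764 ≈ 1.13845.
Nominal growth factor: 1.54300. Real growth factor = 1.54300 / 1.13845 ≈ 1.35535.
Annualized: 1.35535^(1/5) − 1 ≈ 0.06270.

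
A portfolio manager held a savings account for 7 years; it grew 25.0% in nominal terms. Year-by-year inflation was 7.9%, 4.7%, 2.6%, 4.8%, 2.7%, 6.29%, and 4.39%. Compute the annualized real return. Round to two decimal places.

Cumulative inflation factor: 1.079 × 1.047 × 1.026 × 1.048 × 1.027 × 1.0629 × 1.0439 ≈ 1.38420.
Nominal growth factor: 1.25000. Real growth factor = 1.25000 / 1.38420 ≈ 0.90305.
Annualized: 0.90305^(1/7) − 1 ≈ -0.01446.

-1.45%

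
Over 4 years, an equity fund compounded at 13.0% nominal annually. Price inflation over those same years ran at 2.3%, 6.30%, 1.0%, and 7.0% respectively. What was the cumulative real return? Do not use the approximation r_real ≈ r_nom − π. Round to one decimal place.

38.7%

Cumulative inflation factor: 1.023 × 1.0630 × 1.010 × 1.070 ≈ 1.17521.
Nominal growth factor: 1.63047. Real growth factor = 1.63047 / 1.17521 ≈ 1.38739.
Total real return ≈ 38.7394%.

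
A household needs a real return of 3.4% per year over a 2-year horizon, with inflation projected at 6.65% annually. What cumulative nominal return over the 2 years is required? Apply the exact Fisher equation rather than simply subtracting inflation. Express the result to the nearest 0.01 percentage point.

21.61%

Required annual nominal rate: (1+3.4%)(1+6.65%) − 1 = 10.2761%.
Cumulative over 2 years: (1 + 0.102761)^2 − 1 ≈ 0.21608.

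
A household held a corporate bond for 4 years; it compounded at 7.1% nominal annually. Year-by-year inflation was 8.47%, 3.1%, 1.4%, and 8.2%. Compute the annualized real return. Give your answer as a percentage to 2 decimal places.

1.76%

Cumulative inflation factor: 1.0847 × 1.031 × 1.014 × 1.082 ≈ 1.22697.
Nominal growth factor: 1.31570. Real growth factor = 1.31570 / 1.22697 ≈ 1.07232.
Annualized: 1.07232^(1/4) − 1 ≈ 0.01761.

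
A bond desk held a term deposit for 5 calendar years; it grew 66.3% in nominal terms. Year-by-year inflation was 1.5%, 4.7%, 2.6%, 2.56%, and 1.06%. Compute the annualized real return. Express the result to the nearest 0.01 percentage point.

Cumulative inflation factor: 1.015 × 1.047 × 1.026 × 1.0256 × 1.0106 ≈ 1.13010.
Nominal growth factor: 1.66300. Real growth factor = 1.66300 / 1.13010 ≈ 1.47155.
Annualized: 1.47155^(1/5) − 1 ≈ 0.08033.

8.03%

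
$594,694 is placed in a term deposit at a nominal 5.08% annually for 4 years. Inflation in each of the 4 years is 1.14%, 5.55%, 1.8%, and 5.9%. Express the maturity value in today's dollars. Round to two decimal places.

$630,012.10

Nominal value at maturity: $594,694 × (1 + 5.08%)^4 ≈ $725,059.78.
Price-level factor over 4 years: 1.0114 × 1.0555 × 1.018 × 1.059 ≈ 1.1508664376.
Dividing the nominal maturity value by the price-level factor gives the value in today's money.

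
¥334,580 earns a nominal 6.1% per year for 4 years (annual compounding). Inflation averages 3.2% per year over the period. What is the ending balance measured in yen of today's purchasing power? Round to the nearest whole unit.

¥373,803

Nominal value at maturity: ¥334,580 × (1 + 6.1%)^4 ≈ ¥423,996.
Price-level factor over 4 years: (1 + 3.2%)^4 ≈ 1.1342761206.
The maturity value deflated by that factor is the answer in today's purchasing power.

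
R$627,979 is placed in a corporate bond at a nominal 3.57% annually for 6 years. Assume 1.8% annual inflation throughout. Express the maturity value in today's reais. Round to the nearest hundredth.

Nominal value at maturity: R$627,979 × (1 + 3.57%)^6 ≈ R$775,084.37.
Price-level factor over 6 years: (1 + 1.8%)^6 ≈ 1.1129782260.
Dividing the nominal maturity value by the price-level factor gives the value in today's money.

R$696,405.69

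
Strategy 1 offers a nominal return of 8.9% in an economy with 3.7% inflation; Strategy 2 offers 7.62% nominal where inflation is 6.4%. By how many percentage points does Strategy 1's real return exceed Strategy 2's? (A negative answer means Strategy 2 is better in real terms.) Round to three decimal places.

3.868

Strategy 1 real return: 1.089/1.037 − 1 = 5.0145%.
Strategy 2 real return: 1.0762/1.064 − 1 = 1.1466%.
Difference: 5.0145 − 1.1466 = 3.8679 pp.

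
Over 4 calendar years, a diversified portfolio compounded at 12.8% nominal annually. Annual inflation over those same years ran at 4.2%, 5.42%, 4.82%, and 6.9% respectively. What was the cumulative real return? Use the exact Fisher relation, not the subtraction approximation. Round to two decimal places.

Cumulative inflation factor: 1.042 × 1.0542 × 1.0482 × 1.069 ≈ 1.23087.
Nominal growth factor: 1.61896. Real growth factor = 1.61896 / 1.23087 ≈ 1.31530.
Total real return ≈ 31.5297%.

31.53%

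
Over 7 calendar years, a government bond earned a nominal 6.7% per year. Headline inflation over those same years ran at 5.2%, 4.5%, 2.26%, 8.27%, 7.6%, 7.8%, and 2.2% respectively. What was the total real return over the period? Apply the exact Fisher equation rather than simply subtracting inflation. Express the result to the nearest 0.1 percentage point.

Cumulative inflation factor: 1.052 × 1.045 × 1.0226 × 1.0827 × 1.076 × 1.078 × 1.022 ≈ 1.44287.
Nominal growth factor: 1.57453. Real growth factor = 1.57453 / 1.44287 ≈ 1.09125.
Total real return ≈ 9.1247%.

9.1%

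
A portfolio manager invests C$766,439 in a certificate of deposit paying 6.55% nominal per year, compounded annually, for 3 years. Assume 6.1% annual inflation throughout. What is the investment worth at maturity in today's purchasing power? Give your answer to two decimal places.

C$776,232.47

Nominal value at maturity: C$766,439 × (1 + 6.55%)^3 ≈ C$927,124.29.
Price-level factor over 3 years: (1 + 6.1%)^3 = 1.194389981.
The maturity value deflated by that factor is the answer in today's purchasing power.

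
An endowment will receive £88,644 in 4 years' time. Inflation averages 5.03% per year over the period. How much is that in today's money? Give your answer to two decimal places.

Price-level factor over 4 years: (1 + 5.03%)^4 ≈ 1.2168959955.
Purchasing power today: £88,644 divided by that factor.

£72,844.35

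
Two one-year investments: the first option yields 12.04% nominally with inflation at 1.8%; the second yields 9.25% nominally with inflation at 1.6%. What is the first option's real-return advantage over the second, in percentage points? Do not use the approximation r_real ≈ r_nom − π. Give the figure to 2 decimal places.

The first option real return: 1.1204/1.018 − 1 = 10.059%.
The second real return: 1.0925/1.016 − 1 = 7.530%.
Difference: 10.059 − 7.530 = 2.529 pp.

2.53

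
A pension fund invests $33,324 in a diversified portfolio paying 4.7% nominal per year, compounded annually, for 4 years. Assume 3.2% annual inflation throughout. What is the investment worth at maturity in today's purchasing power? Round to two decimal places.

$35,304.09

Nominal value at maturity: $33,324 × (1 + 4.7%)^4 ≈ $40,044.59.
Price-level factor over 4 years: (1 + 3.2%)^4 ≈ 1.1342761206.
The maturity value deflated by that factor is the answer in today's purchasing power.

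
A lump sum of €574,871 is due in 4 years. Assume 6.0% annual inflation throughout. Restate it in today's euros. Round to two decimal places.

€455,351.68

Price-level factor over 4 years: (1 + 6.0%)^4 = 1.26247696.
Purchasing power today: €574,871 divided by that factor.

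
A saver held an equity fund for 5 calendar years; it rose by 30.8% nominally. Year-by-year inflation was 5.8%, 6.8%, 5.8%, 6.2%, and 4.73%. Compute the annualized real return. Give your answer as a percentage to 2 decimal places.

Cumulative inflation factor: 1.058 × 1.068 × 1.058 × 1.062 × 1.0473 ≈ 1.32965.
Nominal growth factor: 1.30800. Real growth factor = 1.30800 / 1.32965 ≈ 0.98372.
Annualized: 0.98372^(1/5) − 1 ≈ -0.00328.

-0.33%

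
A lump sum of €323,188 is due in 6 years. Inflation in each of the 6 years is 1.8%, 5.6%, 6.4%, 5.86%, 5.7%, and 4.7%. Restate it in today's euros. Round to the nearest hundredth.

Price-level factor over 6 years: 1.018 × 1.056 × 1.064 × 1.0586 × 1.057 × 1.047 ≈ 1.3400064315.
Purchasing power today: €323,188 divided by that factor.

€241,183.92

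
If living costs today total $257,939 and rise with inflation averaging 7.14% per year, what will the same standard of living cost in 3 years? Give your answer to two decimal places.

$317,228.31

Cumulative price-level factor: (1+7.14%)^3 ≈ 1.2298578743.
Multiplying $257,939 by the price-level factor gives the future nominal sum.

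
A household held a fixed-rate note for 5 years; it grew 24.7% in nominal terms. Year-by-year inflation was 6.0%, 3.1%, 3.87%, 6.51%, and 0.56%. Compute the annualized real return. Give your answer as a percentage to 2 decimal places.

0.51%

Cumulative inflation factor: 1.060 × 1.031 × 1.0387 × 1.0651 × 1.0056 ≈ 1.21582.
Nominal growth factor: 1.24700. Real growth factor = 1.24700 / 1.21582 ≈ 1.02564.
Annualized: 1.02564^(1/5) − 1 ≈ 0.00508.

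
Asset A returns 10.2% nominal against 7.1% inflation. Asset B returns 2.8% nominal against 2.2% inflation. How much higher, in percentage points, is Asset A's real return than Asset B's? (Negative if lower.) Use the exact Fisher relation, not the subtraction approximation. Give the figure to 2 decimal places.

2.31

Asset A real return: 1.102/1.071 − 1 = 2.894%.
Asset B real return: 1.028/1.022 − 1 = 0.587%.
Difference: 2.894 − 0.587 = 2.307 pp.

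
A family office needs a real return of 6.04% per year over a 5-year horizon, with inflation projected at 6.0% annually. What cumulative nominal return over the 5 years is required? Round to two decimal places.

Required annual nominal rate: (1+6.04%)(1+6.0%) − 1 = 12.4024%.
Cumulative over 5 years: (1 + 0.124024)^5 − 1 ≈ 0.79423.

79.42%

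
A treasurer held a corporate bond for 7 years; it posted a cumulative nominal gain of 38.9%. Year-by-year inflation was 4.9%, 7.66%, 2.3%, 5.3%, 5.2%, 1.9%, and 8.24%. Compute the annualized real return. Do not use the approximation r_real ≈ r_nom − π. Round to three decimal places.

Cumulative inflation factor: 1.049 × 1.0766 × 1.023 × 1.053 × 1.052 × 1.019 × 1.0824 ≈ 1.41160.
Nominal growth factor: 1.38900. Real growth factor = 1.38900 / 1.41160 ≈ 0.98399.
Annualized: 0.98399^(1/7) − 1 ≈ -0.00230.

-0.230%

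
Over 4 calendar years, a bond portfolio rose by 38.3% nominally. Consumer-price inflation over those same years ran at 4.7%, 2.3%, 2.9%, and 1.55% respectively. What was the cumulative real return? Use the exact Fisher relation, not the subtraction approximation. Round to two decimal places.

23.57%

Cumulative inflation factor: 1.047 × 1.023 × 1.029 × 1.0155 ≈ 1.11923.
Nominal growth factor: 1.38300. Real growth factor = 1.38300 / 1.11923 ≈ 1.23568.
Total real return ≈ 23.5676%.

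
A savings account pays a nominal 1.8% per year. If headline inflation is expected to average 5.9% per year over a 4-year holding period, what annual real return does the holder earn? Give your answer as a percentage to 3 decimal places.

With constant rates the annual real return is the same each year: (1+1.8%)/(1+5.9%) − 1 = -0.03872.

-3.872%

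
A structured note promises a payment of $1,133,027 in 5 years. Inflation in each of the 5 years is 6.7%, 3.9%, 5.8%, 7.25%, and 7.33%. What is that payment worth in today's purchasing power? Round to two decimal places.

$839,182.07

Price-level factor over 5 years: 1.067 × 1.039 × 1.058 × 1.0725 × 1.0733 ≈ 1.3501563549.
Purchasing power today: $1,133,027 divided by that factor.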